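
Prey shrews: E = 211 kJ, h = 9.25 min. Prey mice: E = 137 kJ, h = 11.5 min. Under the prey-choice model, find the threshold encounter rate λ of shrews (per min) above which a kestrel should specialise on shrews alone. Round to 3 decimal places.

0.118 per min

Drop mice once their profitability E₂/h₂ falls below the rate achievable on shrews alone: E₂/h₂ = λE₁/(1 + λh₁).
Solve for λ: λE₁h₂ = E₂(1 + λh₁) → λ(E₁h₂ − E₂h₁) = E₂ → λ = E₂/(E₁h₂ − E₂h₁).
λ = 137/(211×11.5 − 137×9.25) = 137/1159 = 0.1182 per min.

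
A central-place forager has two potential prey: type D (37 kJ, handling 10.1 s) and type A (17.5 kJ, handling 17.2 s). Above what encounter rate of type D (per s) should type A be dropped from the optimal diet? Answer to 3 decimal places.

0.038 per s

At the threshold, the rate on type D alone equals the profitability of type A: λ·37/(1 + λ·10.1) = 17.5/17.2 = 1.017.
Rearranging, λ(37 − 1.017×10.1) = 1.017, so λ = 1.017/26.72 = 0.03807 per s.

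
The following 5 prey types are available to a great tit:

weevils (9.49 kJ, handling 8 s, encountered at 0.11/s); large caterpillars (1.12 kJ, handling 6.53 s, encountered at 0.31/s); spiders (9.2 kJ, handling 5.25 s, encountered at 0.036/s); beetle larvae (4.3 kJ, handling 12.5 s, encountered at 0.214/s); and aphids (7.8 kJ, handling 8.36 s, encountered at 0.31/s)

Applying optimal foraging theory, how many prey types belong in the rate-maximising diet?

E/h in descending order: spiders 1.75, weevils 1.19, aphids 0.933, beetle larvae 0.344, large caterpillars 0.172 kJ/s. The optimal diet is the largest prefix of this list for which every included type satisfies E_i/h_i > R on the types above it.
Rate on top 1: 0.2786. weevils: 1.19 > 0.2786 → include.
Rate on top 2: 0.6646. aphids: 0.933 > 0.6646 → include.
Rate on top 3: 0.8139. beetle larvae: 0.344 < 0.8139 → exclude; stop.
Optimal diet: spiders, weevils, aphids — 3 of 5 types.

3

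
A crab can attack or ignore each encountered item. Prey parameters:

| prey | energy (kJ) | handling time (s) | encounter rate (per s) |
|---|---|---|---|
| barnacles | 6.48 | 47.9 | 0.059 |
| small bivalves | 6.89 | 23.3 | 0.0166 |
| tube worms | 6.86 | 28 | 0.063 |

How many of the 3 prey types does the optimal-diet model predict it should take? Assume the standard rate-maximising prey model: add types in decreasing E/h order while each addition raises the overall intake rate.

E/h in descending order: small bivalves 0.296, tube worms 0.245, barnacles 0.135 kJ/s. The optimal diet is the largest prefix of this list for which every included type satisfies E_i/h_i > R on the types above it.
Rate on top 1: 0.08247. tube worms: 0.245 > 0.08247 → include.
Rate on top 2: 0.1735. barnacles: 0.135 < 0.1735 → exclude; stop.
Optimal diet: small bivalves, tube worms — 2 of 3 types.

2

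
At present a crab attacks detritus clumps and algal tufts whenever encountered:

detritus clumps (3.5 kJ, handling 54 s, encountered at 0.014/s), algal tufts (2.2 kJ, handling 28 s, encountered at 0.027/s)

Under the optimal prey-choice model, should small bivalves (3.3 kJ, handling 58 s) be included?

On detritus clumps and algal tufts alone, R = ΣλE/(1+Σλh) = 0.1084/2.512 = 0.04315 kJ/s.
Profitability of small bivalves: 3.3/58 = 0.0569 kJ/s.
Since 0.0569 > R, including small bivalves increases the long-run rate.

Yes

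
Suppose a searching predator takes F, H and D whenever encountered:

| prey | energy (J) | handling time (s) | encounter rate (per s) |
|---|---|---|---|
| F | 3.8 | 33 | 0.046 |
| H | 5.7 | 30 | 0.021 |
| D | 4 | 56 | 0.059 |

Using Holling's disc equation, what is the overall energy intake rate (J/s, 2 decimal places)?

0.08 J/s

R = (0.046×3.8 + 0.021×5.7 + 0.059×4) / (1 + 0.046×33 + 0.021×30 + 0.059×56) = 0.5305/6.452 = 0.08222 J/s.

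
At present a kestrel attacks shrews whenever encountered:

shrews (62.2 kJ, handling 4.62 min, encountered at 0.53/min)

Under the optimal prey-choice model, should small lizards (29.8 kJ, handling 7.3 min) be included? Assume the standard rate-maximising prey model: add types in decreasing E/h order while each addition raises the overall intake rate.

Current rate: (0.53×62.2)/(1 + 0.53×4.62) = 9.559 kJ/min.
small lizards: E/h = 29.8/7.3 = 4.082 kJ/min.
Since 4.082 < R, time spent handling small lizards is better spent searching.

No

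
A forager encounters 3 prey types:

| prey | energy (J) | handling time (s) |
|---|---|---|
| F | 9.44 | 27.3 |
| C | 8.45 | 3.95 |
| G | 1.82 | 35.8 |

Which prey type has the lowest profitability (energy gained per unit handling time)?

G

Profitability E/h (J/s): F = 9.44/27.3 = 0.346, C = 8.45/3.95 = 2.14, G = 1.82/35.8 = 0.0508.
Ranked: C > F > G.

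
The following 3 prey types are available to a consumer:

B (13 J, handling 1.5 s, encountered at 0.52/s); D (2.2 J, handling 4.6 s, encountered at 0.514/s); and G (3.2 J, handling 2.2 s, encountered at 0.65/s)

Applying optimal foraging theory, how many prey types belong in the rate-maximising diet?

1

Rank by E/h (J/s): B 8.67, G 1.45, D 0.478. Include each in turn until the next type's E/h falls below the running intake rate.
Rate on top 1: 3.798. G: 1.45 < 3.798 → exclude; stop.
Optimal diet: B — 1 of 3 types.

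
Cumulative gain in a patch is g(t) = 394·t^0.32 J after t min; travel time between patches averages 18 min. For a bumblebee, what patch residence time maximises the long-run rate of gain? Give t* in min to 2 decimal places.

Maximise g(t)/(T+t): set derivative to zero → g'(t)(T+t) = g(t).
g'(t) = 0.32·394·t^-0.68. Setting 0.32·394·t^-0.68 = 394·t^0.32/(18+t) gives 0.32(18+t) = t, so 0.68·t = 0.32×18.
t* = 0.32×18/0.68 = 8.471 min.

8.47 min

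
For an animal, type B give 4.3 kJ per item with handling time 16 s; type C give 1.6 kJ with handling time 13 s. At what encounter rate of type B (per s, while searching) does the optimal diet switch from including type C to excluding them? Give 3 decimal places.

The zero-one rule: include type C iff E₂/h₂ > λE₁/(1+λh₁). Equality gives the switch point.
λE₁h₂ = E₂ + λE₂h₁ ⇒ λ = E₂/(E₁h₂ − E₂h₁) = 1.6/(55.9 − 25.6) = 0.05281 per s.

0.053 per s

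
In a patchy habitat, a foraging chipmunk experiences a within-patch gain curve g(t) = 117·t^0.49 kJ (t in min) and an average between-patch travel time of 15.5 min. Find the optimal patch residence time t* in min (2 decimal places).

14.89 min

Maximise g(t)/(T+t): set derivative to zero → g'(t)(T+t) = g(t).
g'(t) = 0.49·117·t^-0.51. Setting 0.49·117·t^-0.51 = 117·t^0.49/(15.5+t) gives 0.49(15.5+t) = t, so 0.51·t = 0.49×15.5.
t* = 0.49×15.5/0.51 = 14.89 min.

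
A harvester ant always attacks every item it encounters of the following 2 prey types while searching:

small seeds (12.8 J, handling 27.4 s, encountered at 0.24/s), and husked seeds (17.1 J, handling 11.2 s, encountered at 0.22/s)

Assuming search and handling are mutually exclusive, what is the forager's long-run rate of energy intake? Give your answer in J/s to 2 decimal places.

R = Σλ_iE_i / (1 + Σλ_ih_i)
Numerator: 0.24×12.8 + 0.22×17.1 = 6.834
Denominator: 1 + 0.24×27.4 + 0.22×11.2 = 10.04
R = 6.834/10.04 = 0.6807 J/s

0.68 J/s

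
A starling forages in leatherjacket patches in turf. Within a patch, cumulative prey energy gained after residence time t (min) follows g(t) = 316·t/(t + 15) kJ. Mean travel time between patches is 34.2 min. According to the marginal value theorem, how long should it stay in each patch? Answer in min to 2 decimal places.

22.65 min

Maximise g(t)/(T+t): set derivative to zero → g'(t)(T+t) = g(t).
g'(t) = 316·15/(t + 15)². Setting 316·15/(t+15)² = 316t/[(t+15)(34.2+t)] gives 15(34.2+t) = t(t+15), so t² = 15×34.2 = 513.
t* = √513 = 22.65 min.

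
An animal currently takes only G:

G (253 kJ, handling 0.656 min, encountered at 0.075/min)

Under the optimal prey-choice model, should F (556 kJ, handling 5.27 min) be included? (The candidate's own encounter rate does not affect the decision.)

Yes

Intake rate on the current diet: R = (0.075×253) / (1 + 0.075×0.656) = 18.97/1.049 = 18.09 kJ/min.
Profitability of F: 556/5.27 = 105.5 kJ/min.
105.5 > 18.09, so adding F raises the average — include it.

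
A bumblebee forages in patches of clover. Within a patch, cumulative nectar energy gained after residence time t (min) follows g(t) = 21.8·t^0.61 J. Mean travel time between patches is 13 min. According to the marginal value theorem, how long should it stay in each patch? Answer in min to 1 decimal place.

Maximise g(t)/(T+t): set derivative to zero → g'(t)(T+t) = g(t).
g'(t) = 0.61·21.8·t^-0.39. Setting 0.61·21.8·t^-0.39 = 21.8·t^0.61/(13+t) gives 0.61(13+t) = t, so 0.39·t = 0.61×13.
t* = 0.61×13/0.39 = 20.33 min.

20.3 min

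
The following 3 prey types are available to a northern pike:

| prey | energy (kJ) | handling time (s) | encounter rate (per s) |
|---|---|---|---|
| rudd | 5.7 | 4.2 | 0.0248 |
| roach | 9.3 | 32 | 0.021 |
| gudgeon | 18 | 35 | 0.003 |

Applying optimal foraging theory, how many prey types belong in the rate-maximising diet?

3

E/h in descending order: rudd 1.36, gudgeon 0.514, roach 0.291 kJ/s. The optimal diet is the largest prefix of this list for which every included type satisfies E_i/h_i > R on the types above it.
Rate on top 1: 0.128. gudgeon: 0.514 > 0.128 → include.
Rate on top 2: 0.1616. roach: 0.291 > 0.1616 → include.
Optimal diet: rudd, gudgeon, roach — 3 of 3 types.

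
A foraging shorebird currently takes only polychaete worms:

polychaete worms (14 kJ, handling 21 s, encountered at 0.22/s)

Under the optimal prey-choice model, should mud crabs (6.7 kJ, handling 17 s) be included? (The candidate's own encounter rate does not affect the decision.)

No

On polychaete worms alone, R = ΣλE/(1+Σλh) = 3.08/5.62 = 0.548 kJ/s.
Profitability of mud crabs: 6.7/17 = 0.3941 kJ/s.
0.3941 < 0.548, so adding mud crabs would lower the average — exclude it.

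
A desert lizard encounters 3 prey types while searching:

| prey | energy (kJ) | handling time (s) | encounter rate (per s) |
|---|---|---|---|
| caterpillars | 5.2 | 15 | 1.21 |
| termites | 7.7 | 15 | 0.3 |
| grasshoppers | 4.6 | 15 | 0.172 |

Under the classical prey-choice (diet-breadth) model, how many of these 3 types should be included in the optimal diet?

1

Rank by E/h (kJ/s): termites 0.513, caterpillars 0.347, grasshoppers 0.307. Include each in turn until the next type's E/h falls below the running intake rate.
Rate on top 1: 0.42. caterpillars: 0.347 < 0.42 → exclude; stop.
Optimal diet: termites — 1 of 3 types.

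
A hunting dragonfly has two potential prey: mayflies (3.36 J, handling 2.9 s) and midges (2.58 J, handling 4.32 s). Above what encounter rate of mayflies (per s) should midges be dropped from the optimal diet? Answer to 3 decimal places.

At the threshold, the rate on mayflies alone equals the profitability of midges: λ·3.36/(1 + λ·2.9) = 2.58/4.32 = 0.5972.
Rearranging, λ(3.36 − 0.5972×2.9) = 0.5972, so λ = 0.5972/1.628 = 0.3668 per s.

0.367 per s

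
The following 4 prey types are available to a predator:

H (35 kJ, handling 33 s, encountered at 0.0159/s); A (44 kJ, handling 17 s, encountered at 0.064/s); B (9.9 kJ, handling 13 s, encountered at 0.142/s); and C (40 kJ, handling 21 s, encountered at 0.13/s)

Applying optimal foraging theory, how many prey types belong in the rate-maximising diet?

E/h in descending order: A 2.59, C 1.9, H 1.06, B 0.762 kJ/s. The optimal diet is the largest prefix of this list for which every included type satisfies E_i/h_i > R on the types above it.
Rate on top 1: 1.349. C: 1.9 > 1.349 → include.
Rate on top 2: 1.664. H: 1.06 < 1.664 → exclude; stop.
Optimal diet: A, C — 2 of 4 types.

2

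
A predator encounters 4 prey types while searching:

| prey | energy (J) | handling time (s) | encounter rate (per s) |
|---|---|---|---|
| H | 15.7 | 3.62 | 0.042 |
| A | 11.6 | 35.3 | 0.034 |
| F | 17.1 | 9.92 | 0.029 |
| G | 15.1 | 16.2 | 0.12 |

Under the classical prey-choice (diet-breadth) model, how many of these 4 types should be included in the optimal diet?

Profitabilities (E/h, J/s): H 4.34, F 1.72, G 0.932, A 0.329. Add prey in this order while the next type's profitability exceeds the intake rate on those already taken.
Rate on top 1: 0.5724. F: 1.72 > 0.5724 → include.
Rate on top 2: 0.8024. G: 0.932 > 0.8024 → include.
Rate on top 3: 0.8769. A: 0.329 < 0.8769 → exclude; stop.
Optimal diet: H, F, G — 3 of 4 types.

3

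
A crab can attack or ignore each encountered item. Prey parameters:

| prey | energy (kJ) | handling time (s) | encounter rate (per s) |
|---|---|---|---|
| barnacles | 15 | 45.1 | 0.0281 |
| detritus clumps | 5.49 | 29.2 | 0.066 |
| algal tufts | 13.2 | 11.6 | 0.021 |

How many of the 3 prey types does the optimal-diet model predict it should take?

Rank by E/h (kJ/s): algal tufts 1.14, barnacles 0.333, detritus clumps 0.188. Include each in turn until the next type's E/h falls below the running intake rate.
Rate on top 1: 0.2229. barnacles: 0.333 > 0.2229 → include.
Rate on top 2: 0.2783. detritus clumps: 0.188 < 0.2783 → exclude; stop.
Optimal diet: algal tufts, barnacles — 2 of 3 types.

2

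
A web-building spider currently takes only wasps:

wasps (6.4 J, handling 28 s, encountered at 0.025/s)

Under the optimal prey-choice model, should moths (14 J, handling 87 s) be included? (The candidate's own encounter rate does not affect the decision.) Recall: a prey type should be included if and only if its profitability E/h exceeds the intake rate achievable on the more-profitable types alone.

Yes

Current rate: (0.025×6.4)/(1 + 0.025×28) = 0.09412 J/s.
moths: E/h = 14/87 = 0.1609 J/s.
Since 0.1609 > R, including moths increases the long-run rate.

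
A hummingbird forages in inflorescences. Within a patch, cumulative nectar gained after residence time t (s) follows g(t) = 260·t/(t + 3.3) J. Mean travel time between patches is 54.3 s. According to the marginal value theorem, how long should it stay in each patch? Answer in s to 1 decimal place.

Optimal t* satisfies g'(t*) = g(t*)/(T + t*).
g'(t) = 260·3.3/(t + 3.3)². Setting 260·3.3/(t+3.3)² = 260t/[(t+3.3)(54.3+t)] gives 3.3(54.3+t) = t(t+3.3), so t² = 3.3×54.3 = 179.2.
t* = √179.2 = 13.39 s.

13.4 s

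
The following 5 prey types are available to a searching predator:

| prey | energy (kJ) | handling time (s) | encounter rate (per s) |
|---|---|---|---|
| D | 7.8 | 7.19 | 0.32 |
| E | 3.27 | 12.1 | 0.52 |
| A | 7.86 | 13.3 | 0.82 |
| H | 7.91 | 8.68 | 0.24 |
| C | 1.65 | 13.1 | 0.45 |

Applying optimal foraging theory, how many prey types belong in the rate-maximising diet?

E/h in descending order: D 1.08, H 0.911, A 0.591, E 0.27, C 0.126 kJ/s. The optimal diet is the largest prefix of this list for which every included type satisfies E_i/h_i > R on the types above it.
Rate on top 1: 0.7562. H: 0.911 > 0.7562 → include.
Rate on top 2: 0.8162. A: 0.591 < 0.8162 → exclude; stop.
Optimal diet: D, H — 2 of 5 types.

2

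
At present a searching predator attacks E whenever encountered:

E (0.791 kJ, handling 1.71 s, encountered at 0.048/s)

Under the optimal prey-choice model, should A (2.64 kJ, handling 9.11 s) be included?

On E alone, R = ΣλE/(1+Σλh) = 0.03797/1.082 = 0.03509 kJ/s.
Profitability of A: 2.64/9.11 = 0.2898 kJ/s.
Since 0.2898 > R, including A increases the long-run rate.

Yes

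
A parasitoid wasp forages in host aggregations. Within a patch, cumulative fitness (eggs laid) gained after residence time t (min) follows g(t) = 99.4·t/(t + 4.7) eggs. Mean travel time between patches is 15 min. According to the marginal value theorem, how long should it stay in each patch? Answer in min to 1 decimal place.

Optimal t* satisfies g'(t*) = g(t*)/(T + t*).
g'(t) = 99.4·4.7/(t + 4.7)². Setting 99.4·4.7/(t+4.7)² = 99.4t/[(t+4.7)(15+t)] gives 4.7(15+t) = t(t+4.7), so t² = 4.7×15 = 70.5.
t* = √70.5 = 8.396 min.

8.4 min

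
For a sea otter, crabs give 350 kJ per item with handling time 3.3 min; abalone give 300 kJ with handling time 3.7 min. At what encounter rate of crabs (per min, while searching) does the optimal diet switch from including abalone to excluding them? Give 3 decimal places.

The zero-one rule: include abalone iff E₂/h₂ > λE₁/(1+λh₁). Equality gives the switch point.
λE₁h₂ = E₂ + λE₂h₁ ⇒ λ = E₂/(E₁h₂ − E₂h₁) = 300/(1295 − 990) = 0.9836 per min.

0.984 per min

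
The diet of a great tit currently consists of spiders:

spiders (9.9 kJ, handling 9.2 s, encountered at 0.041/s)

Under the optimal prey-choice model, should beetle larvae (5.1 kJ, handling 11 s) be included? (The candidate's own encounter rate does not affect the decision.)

Current rate: (0.041×9.9)/(1 + 0.041×9.2) = 0.2947 kJ/s.
beetle larvae: E/h = 5.1/11 = 0.4636 kJ/s.
Since 0.4636 > R, including beetle larvae increases the long-run rate.

Yes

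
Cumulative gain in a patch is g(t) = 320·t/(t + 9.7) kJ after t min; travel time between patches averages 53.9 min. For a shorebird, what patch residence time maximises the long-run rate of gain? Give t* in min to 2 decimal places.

Maximise g(t)/(T+t): set derivative to zero → g'(t)(T+t) = g(t).
g'(t) = 320·9.7/(t + 9.7)². Setting 320·9.7/(t+9.7)² = 320t/[(t+9.7)(53.9+t)] gives 9.7(53.9+t) = t(t+9.7), so t² = 9.7×53.9 = 522.8.
t* = √522.8 = 22.87 min.

22.87 min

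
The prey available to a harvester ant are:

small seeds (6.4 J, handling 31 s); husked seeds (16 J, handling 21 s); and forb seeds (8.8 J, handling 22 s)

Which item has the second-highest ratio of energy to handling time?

Profitability E/h (J/s): small seeds = 6.4/31 = 0.206, husked seeds = 16/21 = 0.762, forb seeds = 8.8/22 = 0.4.
Ranked: husked seeds > forb seeds > small seeds.

forb seeds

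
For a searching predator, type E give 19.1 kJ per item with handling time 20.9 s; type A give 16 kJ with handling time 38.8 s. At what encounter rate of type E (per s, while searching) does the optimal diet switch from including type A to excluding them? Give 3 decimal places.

At the threshold, the rate on type E alone equals the profitability of type A: λ·19.1/(1 + λ·20.9) = 16/38.8 = 0.4124.
Rearranging, λ(19.1 − 0.4124×20.9) = 0.4124, so λ = 0.4124/10.48 = 0.03934 per s.

0.039 per s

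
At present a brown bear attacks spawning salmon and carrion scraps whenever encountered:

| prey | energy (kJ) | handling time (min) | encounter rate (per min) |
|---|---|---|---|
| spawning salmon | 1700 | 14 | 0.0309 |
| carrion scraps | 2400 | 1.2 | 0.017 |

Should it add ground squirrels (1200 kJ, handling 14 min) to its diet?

Yes

Current rate: (0.0309×1700 + 0.017×2400)/(1 + 0.0309×14 + 0.017×1.2) = 64.23 kJ/min.
Profitability of ground squirrels: 1200/14 = 85.71 kJ/min.
Since 85.71 > R, including ground squirrels increases the long-run rate.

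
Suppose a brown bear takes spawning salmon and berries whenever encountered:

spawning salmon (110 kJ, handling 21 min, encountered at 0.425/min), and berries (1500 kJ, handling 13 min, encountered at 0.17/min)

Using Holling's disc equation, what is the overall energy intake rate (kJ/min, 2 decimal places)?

24.87 kJ/min

Energy encountered per unit search time: 0.425×110 + 0.17×1500 = 301.8 kJ/min.
Handling time per unit search time: 0.425×21 + 0.17×13 = 11.13.
Rate = 301.8/(1 + 11.13) = 24.87 kJ/min.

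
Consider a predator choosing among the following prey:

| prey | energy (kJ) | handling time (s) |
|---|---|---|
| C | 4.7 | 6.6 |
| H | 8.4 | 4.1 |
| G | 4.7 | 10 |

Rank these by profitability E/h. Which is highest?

Profitability E/h (kJ/s): C = 4.7/6.6 = 0.712, H = 8.4/4.1 = 2.05, G = 4.7/10 = 0.47.
Ranked: H > C > G.

H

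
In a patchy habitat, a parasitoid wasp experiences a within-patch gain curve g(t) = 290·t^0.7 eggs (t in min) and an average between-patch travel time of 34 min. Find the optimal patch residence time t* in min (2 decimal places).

79.33 min

Optimal t* satisfies g'(t*) = g(t*)/(T + t*).
g'(t) = 0.7·290·t^-0.3. Setting 0.7·290·t^-0.3 = 290·t^0.7/(34+t) gives 0.7(34+t) = t, so 0.30·t = 0.7×34.
t* = 0.7×34/0.30 = 79.33 min.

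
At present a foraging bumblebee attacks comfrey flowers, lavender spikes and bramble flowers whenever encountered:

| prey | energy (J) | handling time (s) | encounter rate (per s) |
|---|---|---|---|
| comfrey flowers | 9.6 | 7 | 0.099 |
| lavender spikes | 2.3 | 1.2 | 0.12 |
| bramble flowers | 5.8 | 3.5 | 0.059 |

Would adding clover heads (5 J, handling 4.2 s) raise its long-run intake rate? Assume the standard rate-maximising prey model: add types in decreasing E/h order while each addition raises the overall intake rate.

Yes

Current rate: (0.099×9.6 + 0.12×2.3 + 0.059×5.8)/(1 + 0.099×7 + 0.12×1.2 + 0.059×3.5) = 0.7676 J/s.
Profitability of clover heads: 5/4.2 = 1.19 J/s.
Since 1.19 > R, including clover heads increases the long-run rate.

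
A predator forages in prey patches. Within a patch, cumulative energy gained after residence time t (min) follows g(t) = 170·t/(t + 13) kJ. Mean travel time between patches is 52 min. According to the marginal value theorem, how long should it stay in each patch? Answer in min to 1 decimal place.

Optimal t* satisfies g'(t*) = g(t*)/(T + t*).
g'(t) = 170·13/(t + 13)². Setting 170·13/(t+13)² = 170t/[(t+13)(52+t)] gives 13(52+t) = t(t+13), so t² = 13×52 = 676.
t* = √676 = 26 min.

26.0 min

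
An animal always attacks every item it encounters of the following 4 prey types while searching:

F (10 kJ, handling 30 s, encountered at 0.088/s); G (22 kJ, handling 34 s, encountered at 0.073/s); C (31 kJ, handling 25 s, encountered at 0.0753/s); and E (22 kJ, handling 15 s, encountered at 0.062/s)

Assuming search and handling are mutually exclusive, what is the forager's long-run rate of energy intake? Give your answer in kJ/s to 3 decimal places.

R = Σλ_iE_i / (1 + Σλ_ih_i)
Numerator: 0.088×10 + 0.073×22 + 0.0753×31 + 0.062×22 = 6.184
Denominator: 1 + 0.088×30 + 0.073×34 + 0.0753×25 + 0.062×15 = 8.934
R = 6.184/8.934 = 0.6922 kJ/s

0.692 kJ/s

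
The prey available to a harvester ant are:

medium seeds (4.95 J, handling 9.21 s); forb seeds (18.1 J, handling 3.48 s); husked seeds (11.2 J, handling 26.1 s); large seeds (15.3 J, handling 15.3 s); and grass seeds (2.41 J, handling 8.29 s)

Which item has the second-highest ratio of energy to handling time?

In descending order of E/h:
forb seeds: 18.1/3.48 = 5.2 J/s
large seeds: 15.3/15.3 = 1 J/s
medium seeds: 4.95/9.21 = 0.537 J/s
husked seeds: 11.2/26.1 = 0.429 J/s
grass seeds: 2.41/8.29 = 0.291 J/s

large seeds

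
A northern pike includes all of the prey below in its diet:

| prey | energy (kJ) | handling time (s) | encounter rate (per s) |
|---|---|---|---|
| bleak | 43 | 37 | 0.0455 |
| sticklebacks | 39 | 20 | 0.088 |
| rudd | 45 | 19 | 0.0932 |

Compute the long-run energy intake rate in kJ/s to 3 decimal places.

1.542 kJ/s

R = (0.0455×43 + 0.088×39 + 0.0932×45) / (1 + 0.0455×37 + 0.088×20 + 0.0932×19) = 9.582/6.214 = 1.542 kJ/s.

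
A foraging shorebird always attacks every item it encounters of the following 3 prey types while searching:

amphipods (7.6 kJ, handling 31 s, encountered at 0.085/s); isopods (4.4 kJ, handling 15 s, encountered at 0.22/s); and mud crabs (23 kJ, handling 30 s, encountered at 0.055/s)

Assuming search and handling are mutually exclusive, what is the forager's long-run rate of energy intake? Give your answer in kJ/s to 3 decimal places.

0.335 kJ/s

Energy encountered per unit search time: 0.085×7.6 + 0.22×4.4 + 0.055×23 = 2.879 kJ/s.
Handling time per unit search time: 0.085×31 + 0.22×15 + 0.055×30 = 7.585.
Rate = 2.879/(1 + 7.585) = 0.3354 kJ/s.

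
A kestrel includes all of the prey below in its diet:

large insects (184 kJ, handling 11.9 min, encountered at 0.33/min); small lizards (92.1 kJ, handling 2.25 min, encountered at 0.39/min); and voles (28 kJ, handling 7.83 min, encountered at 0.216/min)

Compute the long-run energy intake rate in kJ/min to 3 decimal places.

R = Σλ_iE_i / (1 + Σλ_ih_i)
Numerator: 0.33×184 + 0.39×92.1 + 0.216×28 = 102.7
Denominator: 1 + 0.33×11.9 + 0.39×2.25 + 0.216×7.83 = 7.496
R = 102.7/7.496 = 13.7 kJ/min

13.699 kJ/min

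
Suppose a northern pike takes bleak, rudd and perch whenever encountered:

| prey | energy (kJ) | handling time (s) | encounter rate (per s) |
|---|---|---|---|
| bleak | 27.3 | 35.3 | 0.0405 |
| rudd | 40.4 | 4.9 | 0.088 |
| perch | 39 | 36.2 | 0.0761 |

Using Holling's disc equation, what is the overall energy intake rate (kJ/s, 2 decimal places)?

1.36 kJ/s

Energy encountered per unit search time: 0.0405×27.3 + 0.088×40.4 + 0.0761×39 = 7.629 kJ/s.
Handling time per unit search time: 0.0405×35.3 + 0.088×4.9 + 0.0761×36.2 = 4.616.
Rate = 7.629/(1 + 4.616) = 1.358 kJ/s.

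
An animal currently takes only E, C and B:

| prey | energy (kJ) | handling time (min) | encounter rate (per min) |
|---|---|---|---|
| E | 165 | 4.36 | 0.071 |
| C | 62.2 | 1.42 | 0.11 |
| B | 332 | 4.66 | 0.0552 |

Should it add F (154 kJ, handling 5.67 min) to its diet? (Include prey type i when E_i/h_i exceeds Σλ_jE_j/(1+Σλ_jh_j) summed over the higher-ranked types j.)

Yes

Intake rate on the current diet: R = (0.071×165 + 0.11×62.2 + 0.0552×332) / (1 + 0.071×4.36 + 0.11×1.42 + 0.0552×4.66) = 36.88/1.723 = 21.41 kJ/min.
Profitability of F: 154/5.67 = 27.16 kJ/min.
Since 27.16 > R, including F increases the long-run rate.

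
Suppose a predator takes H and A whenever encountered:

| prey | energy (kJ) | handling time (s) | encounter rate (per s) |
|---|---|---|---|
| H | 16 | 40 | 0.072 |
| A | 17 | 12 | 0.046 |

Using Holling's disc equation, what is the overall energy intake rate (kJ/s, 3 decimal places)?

0.436 kJ/s

R = Σλ_iE_i / (1 + Σλ_ih_i)
Numerator: 0.072×16 + 0.046×17 = 1.934
Denominator: 1 + 0.072×40 + 0.046×12 = 4.432
R = 1.934/4.432 = 0.4364 kJ/s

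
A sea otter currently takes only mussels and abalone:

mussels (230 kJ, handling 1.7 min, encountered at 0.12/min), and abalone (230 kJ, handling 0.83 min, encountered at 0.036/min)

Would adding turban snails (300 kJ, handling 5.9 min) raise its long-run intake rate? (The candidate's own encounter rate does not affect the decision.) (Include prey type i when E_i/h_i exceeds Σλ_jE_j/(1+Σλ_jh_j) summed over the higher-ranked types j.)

Yes

On mussels and abalone alone, R = ΣλE/(1+Σλh) = 35.88/1.234 = 29.08 kJ/min.
turban snails: E/h = 300/5.9 = 50.85 kJ/min.
50.85 > 29.08, so adding turban snails raises the average — include it.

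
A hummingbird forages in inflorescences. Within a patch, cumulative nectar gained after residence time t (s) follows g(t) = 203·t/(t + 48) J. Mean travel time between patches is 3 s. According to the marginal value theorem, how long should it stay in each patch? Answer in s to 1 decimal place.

Maximise g(t)/(T+t): set derivative to zero → g'(t)(T+t) = g(t).
g'(t) = 203·48/(t + 48)². Setting 203·48/(t+48)² = 203t/[(t+48)(3+t)] gives 48(3+t) = t(t+48), so t² = 48×3 = 144.
t* = √144 = 12 s.

12.0 s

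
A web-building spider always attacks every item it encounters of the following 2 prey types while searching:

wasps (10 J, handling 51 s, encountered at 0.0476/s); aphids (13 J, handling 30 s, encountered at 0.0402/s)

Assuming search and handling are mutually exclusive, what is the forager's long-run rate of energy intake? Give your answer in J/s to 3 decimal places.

0.216 J/s

R = Σλ_iE_i / (1 + Σλ_ih_i)
Numerator: 0.0476×10 + 0.0402×13 = 0.9986
Denominator: 1 + 0.0476×51 + 0.0402×30 = 4.634
R = 0.9986/4.634 = 0.2155 J/s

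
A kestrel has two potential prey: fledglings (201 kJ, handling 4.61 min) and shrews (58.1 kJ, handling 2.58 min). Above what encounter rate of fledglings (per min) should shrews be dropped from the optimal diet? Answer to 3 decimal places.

0.232 per min

Drop shrews once their profitability E₂/h₂ falls below the rate achievable on fledglings alone: E₂/h₂ = λE₁/(1 + λh₁).
Solve for λ: λE₁h₂ = E₂(1 + λh₁) → λ(E₁h₂ − E₂h₁) = E₂ → λ = E₂/(E₁h₂ − E₂h₁).
λ = 58.1/(201×2.58 − 58.1×4.61) = 58.1/250.7 = 0.2317 per min.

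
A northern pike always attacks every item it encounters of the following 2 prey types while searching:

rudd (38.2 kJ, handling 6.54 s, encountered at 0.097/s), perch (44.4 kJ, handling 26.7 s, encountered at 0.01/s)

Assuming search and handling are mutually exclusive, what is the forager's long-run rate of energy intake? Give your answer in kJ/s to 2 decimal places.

R = (0.097×38.2 + 0.01×44.4) / (1 + 0.097×6.54 + 0.01×26.7) = 4.149/1.901 = 2.182 kJ/s.

2.18 kJ/s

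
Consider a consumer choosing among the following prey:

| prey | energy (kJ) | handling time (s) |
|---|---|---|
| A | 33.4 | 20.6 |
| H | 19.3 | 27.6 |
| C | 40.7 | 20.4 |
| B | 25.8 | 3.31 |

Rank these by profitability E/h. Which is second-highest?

Profitability E/h (kJ/s): A = 33.4/20.6 = 1.62, H = 19.3/27.6 = 0.699, C = 40.7/20.4 = 2, B = 25.8/3.31 = 7.79.
Ranked: B > C > A > H.

C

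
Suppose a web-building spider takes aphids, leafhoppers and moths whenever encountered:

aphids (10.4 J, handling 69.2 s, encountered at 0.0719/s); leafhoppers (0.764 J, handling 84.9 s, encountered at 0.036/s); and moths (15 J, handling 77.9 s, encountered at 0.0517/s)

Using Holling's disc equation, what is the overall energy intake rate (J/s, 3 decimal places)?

0.119 J/s

R = (0.0719×10.4 + 0.036×0.764 + 0.0517×15) / (1 + 0.0719×69.2 + 0.036×84.9 + 0.0517×77.9) = 1.551/13.06 = 0.1187 J/s.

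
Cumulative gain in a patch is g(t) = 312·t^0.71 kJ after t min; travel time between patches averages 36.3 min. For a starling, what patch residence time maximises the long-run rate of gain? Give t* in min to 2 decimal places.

Optimal t* satisfies g'(t*) = g(t*)/(T + t*).
g'(t) = 0.71·312·t^-0.29. Setting 0.71·312·t^-0.29 = 312·t^0.71/(36.3+t) gives 0.71(36.3+t) = t, so 0.29·t = 0.71×36.3.
t* = 0.71×36.3/0.29 = 88.87 min.

88.87 min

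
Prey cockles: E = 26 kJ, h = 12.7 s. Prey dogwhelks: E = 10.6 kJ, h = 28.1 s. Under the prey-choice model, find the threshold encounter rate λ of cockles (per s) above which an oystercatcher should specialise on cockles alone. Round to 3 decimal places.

At the threshold, the rate on cockles alone equals the profitability of dogwhelks: λ·26/(1 + λ·12.7) = 10.6/28.1 = 0.3772.
Rearranging, λ(26 − 0.3772×12.7) = 0.3772, so λ = 0.3772/21.21 = 0.01779 per s.

0.018 per s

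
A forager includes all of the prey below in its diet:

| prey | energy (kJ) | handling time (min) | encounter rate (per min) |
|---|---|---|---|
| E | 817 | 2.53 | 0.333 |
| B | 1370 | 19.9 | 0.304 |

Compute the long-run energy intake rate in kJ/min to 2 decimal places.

87.24 kJ/min

R = Σλ_iE_i / (1 + Σλ_ih_i)
Numerator: 0.333×817 + 0.304×1370 = 688.5
Denominator: 1 + 0.333×2.53 + 0.304×19.9 = 7.892
R = 688.5/7.892 = 87.24 kJ/min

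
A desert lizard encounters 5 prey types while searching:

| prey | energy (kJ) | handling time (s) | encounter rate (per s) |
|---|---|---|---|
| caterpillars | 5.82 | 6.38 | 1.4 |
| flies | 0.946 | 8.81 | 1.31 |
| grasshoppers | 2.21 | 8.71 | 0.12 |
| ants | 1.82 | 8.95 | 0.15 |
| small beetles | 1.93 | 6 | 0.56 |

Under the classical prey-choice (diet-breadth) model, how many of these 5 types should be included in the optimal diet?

1

Rank by E/h (kJ/s): caterpillars 0.912, small beetles 0.322, grasshoppers 0.254, ants 0.203, flies 0.107. Include each in turn until the next type's E/h falls below the running intake rate.
Rate on top 1: 0.8204. small beetles: 0.322 < 0.8204 → exclude; stop.
Optimal diet: caterpillars — 1 of 5 types.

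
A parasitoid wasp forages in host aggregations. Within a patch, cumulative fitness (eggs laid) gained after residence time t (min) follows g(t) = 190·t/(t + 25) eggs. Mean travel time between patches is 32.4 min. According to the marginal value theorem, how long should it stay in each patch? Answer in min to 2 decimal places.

By the marginal value theorem, leave when the instantaneous gain rate g'(t) equals the habitat-wide average g(t)/(T + t).
g'(t) = 190·25/(t + 25)². Setting 190·25/(t+25)² = 190t/[(t+25)(32.4+t)] gives 25(32.4+t) = t(t+25), so t² = 25×32.4 = 810.
t* = √810 = 28.46 min.

28.46 min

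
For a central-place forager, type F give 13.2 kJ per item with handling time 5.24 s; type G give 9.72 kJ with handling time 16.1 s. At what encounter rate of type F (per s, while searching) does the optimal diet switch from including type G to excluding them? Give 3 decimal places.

0.060 per s

Drop type G once their profitability E₂/h₂ falls below the rate achievable on type F alone: E₂/h₂ = λE₁/(1 + λh₁).
Solve for λ: λE₁h₂ = E₂(1 + λh₁) → λ(E₁h₂ − E₂h₁) = E₂ → λ = E₂/(E₁h₂ − E₂h₁).
λ = 9.72/(13.2×16.1 − 9.72×5.24) = 9.72/161.6 = 0.06015 per s.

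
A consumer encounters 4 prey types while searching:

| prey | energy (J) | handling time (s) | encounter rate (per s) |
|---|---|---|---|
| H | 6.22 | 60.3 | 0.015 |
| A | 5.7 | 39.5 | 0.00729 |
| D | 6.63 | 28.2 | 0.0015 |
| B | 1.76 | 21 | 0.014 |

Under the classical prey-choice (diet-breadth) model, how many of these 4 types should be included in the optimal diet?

4

Profitabilities (E/h, J/s): D 0.235, A 0.144, H 0.103, B 0.0838. Add prey in this order while the next type's profitability exceeds the intake rate on those already taken.
Rate on top 1: 0.009541. A: 0.144 > 0.009541 → include.
Rate on top 2: 0.03871. H: 0.103 > 0.03871 → include.
Rate on top 3: 0.06479. B: 0.0838 > 0.06479 → include.
Optimal diet: D, A, H, B — 4 of 4 types.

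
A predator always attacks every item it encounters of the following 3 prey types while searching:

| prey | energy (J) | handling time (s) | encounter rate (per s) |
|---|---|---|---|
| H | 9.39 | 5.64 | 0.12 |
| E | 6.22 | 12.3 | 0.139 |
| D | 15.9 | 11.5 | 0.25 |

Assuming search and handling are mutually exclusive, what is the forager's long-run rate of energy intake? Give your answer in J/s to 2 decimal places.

R = (0.12×9.39 + 0.139×6.22 + 0.25×15.9) / (1 + 0.12×5.64 + 0.139×12.3 + 0.25×11.5) = 5.966/6.261 = 0.9529 J/s.

0.95 J/s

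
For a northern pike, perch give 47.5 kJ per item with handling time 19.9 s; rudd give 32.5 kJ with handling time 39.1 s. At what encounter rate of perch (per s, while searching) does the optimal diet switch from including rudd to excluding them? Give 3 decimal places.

0.027 per s

At the threshold, the rate on perch alone equals the profitability of rudd: λ·47.5/(1 + λ·19.9) = 32.5/39.1 = 0.8312.
Rearranging, λ(47.5 − 0.8312×19.9) = 0.8312, so λ = 0.8312/30.96 = 0.02685 per s.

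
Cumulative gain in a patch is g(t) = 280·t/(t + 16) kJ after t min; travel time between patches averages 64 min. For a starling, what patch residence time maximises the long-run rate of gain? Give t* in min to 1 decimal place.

Optimal t* satisfies g'(t*) = g(t*)/(T + t*).
g'(t) = 280·16/(t + 16)². Setting 280·16/(t+16)² = 280t/[(t+16)(64+t)] gives 16(64+t) = t(t+16), so t² = 16×64 = 1024.
t* = √1024 = 32 min.

32.0 min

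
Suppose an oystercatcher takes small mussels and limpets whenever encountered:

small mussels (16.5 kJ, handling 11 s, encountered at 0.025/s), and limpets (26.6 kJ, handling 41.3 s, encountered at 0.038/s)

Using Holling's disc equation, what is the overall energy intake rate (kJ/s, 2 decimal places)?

0.50 kJ/s

R = Σλ_iE_i / (1 + Σλ_ih_i)
Numerator: 0.025×16.5 + 0.038×26.6 = 1.423
Denominator: 1 + 0.025×11 + 0.038×41.3 = 2.844
R = 1.423/2.844 = 0.5004 kJ/s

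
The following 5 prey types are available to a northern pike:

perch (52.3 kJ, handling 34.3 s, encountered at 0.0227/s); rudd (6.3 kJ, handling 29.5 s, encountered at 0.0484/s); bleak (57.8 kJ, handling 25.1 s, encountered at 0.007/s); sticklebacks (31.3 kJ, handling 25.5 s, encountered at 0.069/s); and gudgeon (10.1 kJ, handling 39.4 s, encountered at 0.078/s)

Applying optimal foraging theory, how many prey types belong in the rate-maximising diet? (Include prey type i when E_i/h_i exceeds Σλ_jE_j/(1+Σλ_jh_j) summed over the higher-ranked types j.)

3

Profitabilities (E/h, kJ/s): bleak 2.3, perch 1.52, sticklebacks 1.23, gudgeon 0.256, rudd 0.214. Add prey in this order while the next type's profitability exceeds the intake rate on those already taken.
Rate on top 1: 0.3441. perch: 1.52 > 0.3441 → include.
Rate on top 2: 0.8145. sticklebacks: 1.23 > 0.8145 → include.
Rate on top 3: 1.01. gudgeon: 0.256 < 1.01 → exclude; stop.
Optimal diet: bleak, perch, sticklebacks — 3 of 5 types.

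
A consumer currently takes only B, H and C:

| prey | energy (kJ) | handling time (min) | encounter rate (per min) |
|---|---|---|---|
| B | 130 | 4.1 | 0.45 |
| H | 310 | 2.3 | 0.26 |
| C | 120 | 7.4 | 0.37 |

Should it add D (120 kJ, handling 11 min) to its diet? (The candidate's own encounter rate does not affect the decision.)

No

Intake rate on the current diet: R = (0.45×130 + 0.26×310 + 0.37×120) / (1 + 0.45×4.1 + 0.26×2.3 + 0.37×7.4) = 183.5/6.181 = 29.69 kJ/min.
Profitability of D: 120/11 = 10.91 kJ/min.
10.91 < 29.69, so adding D would lower the average — exclude it.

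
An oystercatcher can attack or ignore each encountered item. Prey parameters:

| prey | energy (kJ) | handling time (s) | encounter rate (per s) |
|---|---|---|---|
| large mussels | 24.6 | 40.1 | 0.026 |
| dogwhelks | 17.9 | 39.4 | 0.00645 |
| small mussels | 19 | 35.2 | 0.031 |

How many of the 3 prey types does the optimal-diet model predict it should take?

3

E/h in descending order: large mussels 0.613, small mussels 0.54, dogwhelks 0.454 kJ/s. The optimal diet is the largest prefix of this list for which every included type satisfies E_i/h_i > R on the types above it.
Rate on top 1: 0.3131. small mussels: 0.54 > 0.3131 → include.
Rate on top 2: 0.392. dogwhelks: 0.454 > 0.392 → include.
Optimal diet: large mussels, small mussels, dogwhelks — 3 of 3 types.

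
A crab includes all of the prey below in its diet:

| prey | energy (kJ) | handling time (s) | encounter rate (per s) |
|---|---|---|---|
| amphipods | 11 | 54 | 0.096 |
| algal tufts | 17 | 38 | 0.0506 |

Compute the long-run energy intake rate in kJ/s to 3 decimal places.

Energy encountered per unit search time: 0.096×11 + 0.0506×17 = 1.916 kJ/s.
Handling time per unit search time: 0.096×54 + 0.0506×38 = 7.107.
Rate = 1.916/(1 + 7.107) = 0.2364 kJ/s.

0.236 kJ/s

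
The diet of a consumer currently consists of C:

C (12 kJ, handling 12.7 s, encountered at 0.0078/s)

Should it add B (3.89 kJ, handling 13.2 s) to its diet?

Yes

Current rate: (0.0078×12)/(1 + 0.0078×12.7) = 0.08516 kJ/s.
Profitability of B: 3.89/13.2 = 0.2947 kJ/s.
0.2947 > 0.08516, so adding B raises the average — include it.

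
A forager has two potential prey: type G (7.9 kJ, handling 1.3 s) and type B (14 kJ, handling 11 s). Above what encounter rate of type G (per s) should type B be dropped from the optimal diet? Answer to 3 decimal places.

0.204 per s

Drop type B once their profitability E₂/h₂ falls below the rate achievable on type G alone: E₂/h₂ = λE₁/(1 + λh₁).
Solve for λ: λE₁h₂ = E₂(1 + λh₁) → λ(E₁h₂ − E₂h₁) = E₂ → λ = E₂/(E₁h₂ − E₂h₁).
λ = 14/(7.9×11 − 14×1.3) = 14/68.7 = 0.2038 per s.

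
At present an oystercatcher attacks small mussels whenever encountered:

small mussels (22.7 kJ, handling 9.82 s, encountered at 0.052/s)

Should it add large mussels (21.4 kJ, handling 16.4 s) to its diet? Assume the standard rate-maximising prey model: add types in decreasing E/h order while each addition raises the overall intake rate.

Yes

Current rate: (0.052×22.7)/(1 + 0.052×9.82) = 0.7814 kJ/s.
large mussels: E/h = 21.4/16.4 = 1.305 kJ/s.
1.305 > 0.7814, so adding large mussels raises the average — include it.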